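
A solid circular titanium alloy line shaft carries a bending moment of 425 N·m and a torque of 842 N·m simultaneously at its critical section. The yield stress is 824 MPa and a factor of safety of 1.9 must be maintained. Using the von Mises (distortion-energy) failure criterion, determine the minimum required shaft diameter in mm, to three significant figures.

d = 27.1 mm

σ_allow = σ_y/n = 824/1.9 = 433.7 MPa.
For a solid shaft σ_b = 32M/(πd³) and τ = 16T/(πd³), so the von Mises stress is σ' = (16/πd³)·√(4M²+3T²).
√(4M²+3T²) = √(4×(425000)² + 3×(842000)²) = 1.688×10^6 N·mm.
d³ = 16×1.688×10^6/(π×433.7) = 19820 mm³.
d = 27.06 mm.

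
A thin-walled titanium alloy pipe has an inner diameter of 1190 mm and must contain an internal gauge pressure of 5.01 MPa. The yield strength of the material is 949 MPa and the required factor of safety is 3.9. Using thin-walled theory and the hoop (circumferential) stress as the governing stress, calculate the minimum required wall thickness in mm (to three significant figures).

σ_allow = 949/3.9 = 243.3 MPa.
Hoop stress σ_h = pD/(2t), so t = pD/(2σ_allow) = 5.01×1190/(2×243.3) = 12.25 mm.

t = 12.3 mm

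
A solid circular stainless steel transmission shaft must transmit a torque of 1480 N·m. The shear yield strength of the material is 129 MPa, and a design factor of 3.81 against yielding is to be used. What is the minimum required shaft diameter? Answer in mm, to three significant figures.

Allowable shear stress τ_allow = 129/3.81 = 33.86 MPa.
For a solid shaft τ = 16T/(πd³), so d³ = 16T/(π τ_allow) = 16×1480000/(π×33.86) = 222600 mm³.
d = (222600)^(1/3) = 60.61 mm.

d = 60.6 mm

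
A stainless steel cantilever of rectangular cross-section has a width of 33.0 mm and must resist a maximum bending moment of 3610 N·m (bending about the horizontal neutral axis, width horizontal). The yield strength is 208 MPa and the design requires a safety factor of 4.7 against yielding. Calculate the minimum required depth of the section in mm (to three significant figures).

σ_allow = 208/4.7 = 44.26 MPa.
For a rectangular section σ = 6M/(bh²), so h² = 6M/(b σ_allow) = 6×3610000/(33.0×44.26) = 14830 mm².
h = 121.8 mm.

h = 122 mm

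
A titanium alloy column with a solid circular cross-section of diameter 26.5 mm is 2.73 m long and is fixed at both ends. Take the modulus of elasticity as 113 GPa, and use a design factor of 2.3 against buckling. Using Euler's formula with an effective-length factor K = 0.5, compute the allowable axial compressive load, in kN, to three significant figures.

I = πd⁴/64 = π×26.5⁴/64 = 24210 mm⁴.
Effective length L_e = KL = 0.5×2.73 m = 1365 mm.
Euler critical load P_cr = π²EI/L_e² = π²×113000×24210/1365² = 14490 N.
P_allow = P_cr/n = 14490/2.3 = 6300 N.

P_allow = 6.30 kN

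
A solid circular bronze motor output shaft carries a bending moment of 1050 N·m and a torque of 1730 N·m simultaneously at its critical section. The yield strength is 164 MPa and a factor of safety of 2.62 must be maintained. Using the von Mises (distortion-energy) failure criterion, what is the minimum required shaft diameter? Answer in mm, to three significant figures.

σ_allow = σ_y/n = 164/2.62 = 62.60 MPa.
For a solid shaft σ_b = 32M/(πd³) and τ = 16T/(πd³), so the von Mises stress is σ' = (16/πd³)·√(4M²+3T²).
√(4M²+3T²) = √(4×(1.050×10^6)² + 3×(1.730×10^6)²) = 3.659×10^6 N·mm.
d³ = 16×3.659×10^6/(π×62.60) = 297700 mm³.
d = 66.77 mm.

d = 66.8 mm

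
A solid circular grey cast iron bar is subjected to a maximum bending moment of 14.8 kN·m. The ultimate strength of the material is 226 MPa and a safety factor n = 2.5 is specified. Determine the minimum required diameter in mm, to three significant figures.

d = 119 mm

σ_allow = 226/2.5 = 90.40 MPa.
For a solid circular section σ = 32M/(πd³), so d³ = 32M/(π σ_allow) = 32×1.4800×10^7/(π×90.40) = 1.668×10^6 mm³.
d = 118.6 mm.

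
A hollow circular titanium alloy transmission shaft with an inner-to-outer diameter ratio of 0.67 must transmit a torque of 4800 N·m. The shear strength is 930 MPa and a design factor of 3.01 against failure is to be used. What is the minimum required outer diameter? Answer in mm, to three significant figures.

d_o = 46.3 mm

τ_allow = 930/3.01 = 309.0 MPa.
For a hollow shaft τ = 16T/[πd_o³(1−k⁴)] with k = 0.67, so 1−k⁴ = 0.7985.
d_o³ = 16T/[π τ_allow (1−k⁴)] = 16×4800000/(π×309.0×0.7985) = 99090 mm³.
d_o = 46.27 mm.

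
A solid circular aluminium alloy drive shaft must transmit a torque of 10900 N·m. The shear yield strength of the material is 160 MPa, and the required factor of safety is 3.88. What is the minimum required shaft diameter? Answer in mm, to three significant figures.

Allowable shear stress τ_allow = 160/3.88 = 41.24 MPa.
For a solid shaft τ = 16T/(πd³), so d³ = 16T/(π τ_allow) = 16×1.0900×10^7/(π×41.24) = 1.346×10^6 mm³.
d = (1.346×10^6)^(1/3) = 110.4 mm.

d = 110 mm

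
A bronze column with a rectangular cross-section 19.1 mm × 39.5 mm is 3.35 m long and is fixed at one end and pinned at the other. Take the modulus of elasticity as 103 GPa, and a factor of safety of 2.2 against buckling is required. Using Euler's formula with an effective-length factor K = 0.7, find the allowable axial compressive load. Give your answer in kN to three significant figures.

Buckling occurs about the weak axis: I_min = h·b³/12 = 39.5×19.1³/12 = 22940 mm⁴ (b = 19.1 mm is the smaller dimension).
Effective length L_e = KL = 0.7×3.35 m = 2345 mm.
Euler critical load P_cr = π²EI/L_e² = π²×103000×22940/2345² = 4240 N.
P_allow = P_cr/n = 4240/2.2 = 1927 N.

P_allow = 1.93 kN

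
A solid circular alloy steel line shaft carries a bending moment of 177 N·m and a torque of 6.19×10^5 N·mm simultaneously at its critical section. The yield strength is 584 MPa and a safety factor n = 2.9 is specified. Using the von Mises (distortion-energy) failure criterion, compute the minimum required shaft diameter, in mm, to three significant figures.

σ_allow = σ_y/n = 584/2.9 = 201.4 MPa.
For a solid shaft σ_b = 32M/(πd³) and τ = 16T/(πd³), so the von Mises stress is σ' = (16/πd³)·√(4M²+3T²).
√(4M²+3T²) = √(4×(177000)² + 3×(619000)²) = 1.129×10^6 N·mm.
d³ = 16×1.129×10^6/(π×201.4) = 28550 mm³.
d = 30.57 mm.

d = 30.6 mm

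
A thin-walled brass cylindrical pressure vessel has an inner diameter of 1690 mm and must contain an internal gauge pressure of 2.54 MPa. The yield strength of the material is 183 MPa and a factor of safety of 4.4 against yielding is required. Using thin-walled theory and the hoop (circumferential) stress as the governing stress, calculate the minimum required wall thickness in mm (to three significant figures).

σ_allow = 183/4.4 = 41.59 MPa.
Hoop stress σ_h = pD/(2t), so t = pD/(2σ_allow) = 2.54×1690/(2×41.59) = 51.61 mm.

t = 51.6 mm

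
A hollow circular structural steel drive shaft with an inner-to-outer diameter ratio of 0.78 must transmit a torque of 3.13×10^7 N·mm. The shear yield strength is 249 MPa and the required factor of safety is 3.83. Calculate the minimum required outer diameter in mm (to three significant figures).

d_o = 157 mm

τ_allow = 249/3.83 = 65.01 MPa.
For a hollow shaft τ = 16T/[πd_o³(1−k⁴)] with k = 0.78, so 1−k⁴ = 0.6298.
d_o³ = 16T/[π τ_allow (1−k⁴)] = 16×3.1300×10^7/(π×65.01×0.6298) = 3.893×10^6 mm³.
d_o = 157.3 mm.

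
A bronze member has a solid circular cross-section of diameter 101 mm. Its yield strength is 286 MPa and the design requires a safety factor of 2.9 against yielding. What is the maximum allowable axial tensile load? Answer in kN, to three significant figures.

σ_allow = 286/2.9 = 98.62 MPa.
A = πd²/4 = π×101²/4 = 8012 mm².
F_allow = σ_allow × A = 98.62×8012 = 790100 N.

F_allow = 790 kN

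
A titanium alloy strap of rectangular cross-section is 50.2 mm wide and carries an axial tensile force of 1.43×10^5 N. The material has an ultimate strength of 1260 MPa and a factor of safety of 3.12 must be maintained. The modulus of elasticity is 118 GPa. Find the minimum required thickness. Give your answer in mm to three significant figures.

t = 7.05 mm

σ_allow = 1260/3.12 = 403.8 MPa.
Required area A = F/σ_allow = 143000/403.8 = 354.1 mm².
t = A/w = 354.1/50.2 = 7.054 mm.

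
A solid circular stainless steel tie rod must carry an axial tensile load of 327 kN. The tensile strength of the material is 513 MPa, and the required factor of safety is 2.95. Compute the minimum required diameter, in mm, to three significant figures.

d = 48.9 mm

Allowable stress σ_allow = 513/2.95 = 173.9 MPa.
Required area A = F/σ_allow = 327000/173.9 = 1880 mm².
A = πd²/4 → d = √(4A/π) = 48.93 mm.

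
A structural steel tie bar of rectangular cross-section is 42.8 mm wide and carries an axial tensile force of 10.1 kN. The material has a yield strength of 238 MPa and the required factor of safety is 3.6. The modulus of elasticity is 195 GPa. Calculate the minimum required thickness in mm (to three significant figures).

σ_allow = 238/3.6 = 66.11 MPa.
Required area A = F/σ_allow = 10100/66.11 = 152.8 mm².
t = A/w = 152.8/42.8 = 3.569 mm.

t = 3.57 mm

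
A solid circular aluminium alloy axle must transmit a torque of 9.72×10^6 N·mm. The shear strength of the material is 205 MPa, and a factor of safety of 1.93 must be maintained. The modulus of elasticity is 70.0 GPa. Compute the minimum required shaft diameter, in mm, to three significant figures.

Allowable shear stress τ_allow = 205/1.93 = 106.2 MPa.
For a solid shaft τ = 16T/(πd³), so d³ = 16T/(π τ_allow) = 16×9720000/(π×106.2) = 466100 mm³.
d = (466100)^(1/3) = 77.53 mm.

d = 77.5 mm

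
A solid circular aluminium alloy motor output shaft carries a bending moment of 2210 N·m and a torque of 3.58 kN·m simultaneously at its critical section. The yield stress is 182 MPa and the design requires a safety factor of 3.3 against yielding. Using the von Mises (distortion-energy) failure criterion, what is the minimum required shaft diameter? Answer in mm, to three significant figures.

d = 88.9 mm

σ_allow = σ_y/n = 182/3.3 = 55.15 MPa.
For a solid shaft σ_b = 32M/(πd³) and τ = 16T/(πd³), so the von Mises stress is σ' = (16/πd³)·√(4M²+3T²).
√(4M²+3T²) = √(4×(2.210×10^6)² + 3×(3.580×10^6)²) = 7.615×10^6 N·mm.
d³ = 16×7.615×10^6/(π×55.15) = 703200 mm³.
d = 88.93 mm.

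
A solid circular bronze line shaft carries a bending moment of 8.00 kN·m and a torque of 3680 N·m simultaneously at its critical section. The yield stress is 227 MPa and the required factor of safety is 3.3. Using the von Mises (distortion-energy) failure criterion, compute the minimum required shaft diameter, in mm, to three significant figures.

d = 108 mm

σ_allow = σ_y/n = 227/3.3 = 68.79 MPa.
For a solid shaft σ_b = 32M/(πd³) and τ = 16T/(πd³), so the von Mises stress is σ' = (16/πd³)·√(4M²+3T²).
√(4M²+3T²) = √(4×(8.000×10^6)² + 3×(3.680×10^6)²) = 1.722×10^7 N·mm.
d³ = 16×1.722×10^7/(π×68.79) = 1.275×10^6 mm³.
d = 108.4 mm.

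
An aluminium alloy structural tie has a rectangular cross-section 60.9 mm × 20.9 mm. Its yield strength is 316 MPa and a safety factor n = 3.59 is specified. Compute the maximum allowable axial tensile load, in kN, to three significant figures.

σ_allow = 316/3.59 = 88.02 MPa.
A = 60.9×20.9 = 1273 mm².
F_allow = σ_allow × A = 88.02×1273 = 112000 N.

F_allow = 112 kN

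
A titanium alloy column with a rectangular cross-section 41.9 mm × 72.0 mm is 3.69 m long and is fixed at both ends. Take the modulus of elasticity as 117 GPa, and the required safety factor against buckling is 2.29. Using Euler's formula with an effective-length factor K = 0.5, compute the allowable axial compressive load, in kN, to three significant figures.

Buckling occurs about the weak axis: I_min = h·b³/12 = 72.0×41.9³/12 = 441400 mm⁴ (b = 41.9 mm is the smaller dimension).
Effective length L_e = KL = 0.5×3.69 m = 1845 mm.
Euler critical load P_cr = π²EI/L_e² = π²×117000×441400/1845² = 149700 N.
P_allow = P_cr/n = 149700/2.29 = 65380 N.

P_allow = 65.4 kN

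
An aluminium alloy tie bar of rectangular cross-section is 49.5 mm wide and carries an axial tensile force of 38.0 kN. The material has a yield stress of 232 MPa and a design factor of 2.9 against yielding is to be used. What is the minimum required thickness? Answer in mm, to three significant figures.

t = 9.60 mm

σ_allow = 232/2.9 = 80.00 MPa.
Required area A = F/σ_allow = 38000/80.00 = 475.0 mm².
t = A/w = 475.0/49.5 = 9.596 mm.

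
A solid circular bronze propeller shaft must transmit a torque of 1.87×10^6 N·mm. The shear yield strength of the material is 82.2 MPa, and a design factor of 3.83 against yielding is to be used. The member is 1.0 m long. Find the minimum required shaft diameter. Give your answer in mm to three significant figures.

Allowable shear stress τ_allow = 82.2/3.83 = 21.46 MPa.
For a solid shaft τ = 16T/(πd³), so d³ = 16T/(π τ_allow) = 16×1870000/(π×21.46) = 443800 mm³.
d = (443800)^(1/3) = 76.27 mm.

d = 76.3 mm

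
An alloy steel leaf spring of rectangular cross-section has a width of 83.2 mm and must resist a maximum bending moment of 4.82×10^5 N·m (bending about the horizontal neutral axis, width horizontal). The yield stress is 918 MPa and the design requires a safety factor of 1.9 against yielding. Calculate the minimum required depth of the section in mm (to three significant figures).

h = 268 mm

σ_allow = 918/1.9 = 483.2 MPa.
For a rectangular section σ = 6M/(bh²), so h² = 6M/(b σ_allow) = 6×4.8200×10^8/(83.2×483.2) = 71940 mm².
h = 268.2 mm.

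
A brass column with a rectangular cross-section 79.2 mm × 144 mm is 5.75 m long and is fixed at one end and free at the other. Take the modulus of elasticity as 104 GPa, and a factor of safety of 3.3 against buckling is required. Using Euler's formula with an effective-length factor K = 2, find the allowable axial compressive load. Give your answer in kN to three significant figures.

P_allow = 14.0 kN

Buckling occurs about the weak axis: I_min = h·b³/12 = 144×79.2³/12 = 5.962×10^6 mm⁴ (b = 79.2 mm is the smaller dimension).
Effective length L_e = KL = 2×5.75 m = 11500 mm.
Euler critical load P_cr = π²EI/L_e² = π²×104000×5.962×10^6/11500² = 46270 N.
P_allow = P_cr/n = 46270/3.3 = 14020 N.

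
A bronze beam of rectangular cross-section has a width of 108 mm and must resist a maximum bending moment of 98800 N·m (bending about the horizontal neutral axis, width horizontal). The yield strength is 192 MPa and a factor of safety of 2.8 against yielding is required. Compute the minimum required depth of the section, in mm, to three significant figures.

h = 283 mm

σ_allow = 192/2.8 = 68.57 MPa.
For a rectangular section σ = 6M/(bh²), so h² = 6M/(b σ_allow) = 6×9.8800×10^7/(108×68.57) = 80050 mm².
h = 282.9 mm.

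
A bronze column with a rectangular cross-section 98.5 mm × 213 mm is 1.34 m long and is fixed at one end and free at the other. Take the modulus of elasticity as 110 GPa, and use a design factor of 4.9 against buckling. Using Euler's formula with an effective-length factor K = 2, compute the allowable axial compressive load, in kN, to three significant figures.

Buckling occurs about the weak axis: I_min = h·b³/12 = 213×98.5³/12 = 1.696×10^7 mm⁴ (b = 98.5 mm is the smaller dimension).
Effective length L_e = KL = 2×1.34 m = 2680 mm.
Euler critical load P_cr = π²EI/L_e² = π²×110000×1.696×10^7/2680² = 2.564×10^6 N.
P_allow = P_cr/n = 2.564×10^6/4.9 = 523300 N.

P_allow = 523 kN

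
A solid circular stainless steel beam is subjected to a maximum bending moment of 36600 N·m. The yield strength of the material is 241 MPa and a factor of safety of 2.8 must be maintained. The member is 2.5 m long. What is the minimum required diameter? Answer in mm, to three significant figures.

σ_allow = 241/2.8 = 86.07 MPa.
For a solid circular section σ = 32M/(πd³), so d³ = 32M/(π σ_allow) = 32×3.6600×10^7/(π×86.07) = 4.331×10^6 mm³.
d = 163.0 mm.

d = 163 mm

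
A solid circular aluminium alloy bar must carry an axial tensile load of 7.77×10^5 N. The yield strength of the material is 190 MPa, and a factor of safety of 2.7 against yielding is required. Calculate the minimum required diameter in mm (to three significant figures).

d = 119 mm

Allowable stress σ_allow = 190/2.7 = 70.37 MPa.
Required area A = F/σ_allow = 777000/70.37 = 11040 mm².
A = πd²/4 → d = √(4A/π) = 118.6 mm.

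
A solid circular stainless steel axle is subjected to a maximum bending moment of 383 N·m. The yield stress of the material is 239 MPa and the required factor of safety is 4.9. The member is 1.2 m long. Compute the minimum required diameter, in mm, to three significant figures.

σ_allow = 239/4.9 = 48.78 MPa.
For a solid circular section σ = 32M/(πd³), so d³ = 32M/(π σ_allow) = 32×383000/(π×48.78) = 79980 mm³.
d = 43.09 mm.

d = 43.1 mm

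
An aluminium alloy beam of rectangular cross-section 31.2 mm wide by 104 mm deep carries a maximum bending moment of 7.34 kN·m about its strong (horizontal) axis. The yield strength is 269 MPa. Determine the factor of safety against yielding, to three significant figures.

Section modulus S = bh²/6 = 31.2×104²/6 = 56240 mm³.
σ = M/S = 7340000/56240 = 130.5 MPa.
n = 269/130.5 = 2.061.

n = 2.06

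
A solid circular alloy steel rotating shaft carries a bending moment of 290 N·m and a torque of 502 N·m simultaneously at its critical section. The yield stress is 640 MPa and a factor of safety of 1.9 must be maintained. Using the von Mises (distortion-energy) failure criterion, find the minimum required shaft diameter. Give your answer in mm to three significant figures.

d = 25.1 mm

σ_allow = σ_y/n = 640/1.9 = 336.8 MPa.
For a solid shaft σ_b = 32M/(πd³) and τ = 16T/(πd³), so the von Mises stress is σ' = (16/πd³)·√(4M²+3T²).
√(4M²+3T²) = √(4×(290000)² + 3×(502000)²) = 1.045×10^6 N·mm.
d³ = 16×1.045×10^6/(π×336.8) = 15800 mm³.
d = 25.09 mm.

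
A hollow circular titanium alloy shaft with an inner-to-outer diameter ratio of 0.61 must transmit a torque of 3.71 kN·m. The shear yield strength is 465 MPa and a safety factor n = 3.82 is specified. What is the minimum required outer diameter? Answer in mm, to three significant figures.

τ_allow = 465/3.82 = 121.7 MPa.
For a hollow shaft τ = 16T/[πd_o³(1−k⁴)] with k = 0.61, so 1−k⁴ = 0.8615.
d_o³ = 16T/[π τ_allow (1−k⁴)] = 16×3710000/(π×121.7×0.8615) = 180200 mm³.
d_o = 56.48 mm.

d_o = 56.5 mm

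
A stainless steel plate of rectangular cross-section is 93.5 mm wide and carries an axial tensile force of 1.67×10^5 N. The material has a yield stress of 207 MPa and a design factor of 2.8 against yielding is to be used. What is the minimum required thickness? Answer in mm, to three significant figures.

σ_allow = 207/2.8 = 73.93 MPa.
Required area A = F/σ_allow = 167000/73.93 = 2259 mm².
t = A/w = 2259/93.5 = 24.16 mm.

t = 24.2 mm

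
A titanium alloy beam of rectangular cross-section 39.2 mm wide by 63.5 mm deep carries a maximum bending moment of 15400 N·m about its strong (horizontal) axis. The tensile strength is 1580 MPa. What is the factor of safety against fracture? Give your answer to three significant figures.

Section modulus S = bh²/6 = 39.2×63.5²/6 = 26340 mm³.
σ = M/S = 1.5400×10^7/26340 = 584.6 MPa.
n = 1580/584.6 = 2.703.

n = 2.70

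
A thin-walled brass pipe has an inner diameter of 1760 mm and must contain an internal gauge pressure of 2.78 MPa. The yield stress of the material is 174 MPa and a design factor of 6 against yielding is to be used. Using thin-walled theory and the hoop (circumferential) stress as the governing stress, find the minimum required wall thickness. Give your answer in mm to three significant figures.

t = 84.4 mm

σ_allow = 174/6 = 29.00 MPa.
Hoop stress σ_h = pD/(2t), so t = pD/(2σ_allow) = 2.78×1760/(2×29.00) = 84.36 mm.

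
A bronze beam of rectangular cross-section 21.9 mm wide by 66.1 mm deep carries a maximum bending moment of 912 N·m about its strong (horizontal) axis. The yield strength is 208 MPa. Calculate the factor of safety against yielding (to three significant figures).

Section modulus S = bh²/6 = 21.9×66.1²/6 = 15950 mm³.
σ = M/S = 912000/15950 = 57.19 MPa.
n = 208/57.19 = 3.637.

n = 3.64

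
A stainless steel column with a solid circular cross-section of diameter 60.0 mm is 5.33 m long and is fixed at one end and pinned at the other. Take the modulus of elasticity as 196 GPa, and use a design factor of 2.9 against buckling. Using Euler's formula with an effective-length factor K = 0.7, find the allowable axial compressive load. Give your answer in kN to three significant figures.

I = πd⁴/64 = π×60.0⁴/64 = 636200 mm⁴.
Effective length L_e = KL = 0.7×5.33 m = 3731 mm.
Euler critical load P_cr = π²EI/L_e² = π²×196000×636200/3731² = 88410 N.
P_allow = P_cr/n = 88410/2.9 = 30480 N.

P_allow = 30.5 kN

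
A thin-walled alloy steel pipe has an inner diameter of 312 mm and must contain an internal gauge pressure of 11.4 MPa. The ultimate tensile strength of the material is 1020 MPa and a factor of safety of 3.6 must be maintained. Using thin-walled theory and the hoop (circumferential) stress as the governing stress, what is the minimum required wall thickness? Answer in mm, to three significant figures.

σ_allow = 1020/3.6 = 283.3 MPa.
Hoop stress σ_h = pD/(2t), so t = pD/(2σ_allow) = 11.4×312/(2×283.3) = 6.277 mm.

t = 6.28 mm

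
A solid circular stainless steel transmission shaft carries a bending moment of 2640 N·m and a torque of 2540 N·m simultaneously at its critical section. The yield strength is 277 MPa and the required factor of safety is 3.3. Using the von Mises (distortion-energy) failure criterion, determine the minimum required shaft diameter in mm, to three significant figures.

σ_allow = σ_y/n = 277/3.3 = 83.94 MPa.
For a solid shaft σ_b = 32M/(πd³) and τ = 16T/(πd³), so the von Mises stress is σ' = (16/πd³)·√(4M²+3T²).
√(4M²+3T²) = √(4×(2.640×10^6)² + 3×(2.540×10^6)²) = 6.873×10^6 N·mm.
d³ = 16×6.873×10^6/(π×83.94) = 417000 mm³.
d = 74.71 mm.

d = 74.7 mm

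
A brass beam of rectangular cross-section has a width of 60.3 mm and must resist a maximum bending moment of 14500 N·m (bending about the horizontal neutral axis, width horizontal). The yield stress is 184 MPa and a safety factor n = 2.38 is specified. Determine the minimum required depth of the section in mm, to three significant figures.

h = 137 mm

σ_allow = 184/2.38 = 77.31 MPa.
For a rectangular section σ = 6M/(bh²), so h² = 6M/(b σ_allow) = 6×1.4500×10^7/(60.3×77.31) = 18660 mm².
h = 136.6 mm.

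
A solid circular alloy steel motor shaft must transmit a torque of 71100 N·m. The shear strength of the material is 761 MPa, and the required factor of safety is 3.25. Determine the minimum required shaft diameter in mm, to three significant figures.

d = 116 mm

Allowable shear stress τ_allow = 761/3.25 = 234.2 MPa.
For a solid shaft τ = 16T/(πd³), so d³ = 16T/(π τ_allow) = 16×7.1100×10^7/(π×234.2) = 1.546×10^6 mm³.
d = (1.546×10^6)^(1/3) = 115.6 mm.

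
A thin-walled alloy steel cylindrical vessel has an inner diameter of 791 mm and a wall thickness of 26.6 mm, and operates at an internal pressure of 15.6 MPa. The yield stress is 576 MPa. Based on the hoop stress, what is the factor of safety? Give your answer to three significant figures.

n = 2.48

σ_h = pD/(2t) = 15.6×791/(2×26.6) = 231.9 MPa.
n = 576/231.9 = 2.483.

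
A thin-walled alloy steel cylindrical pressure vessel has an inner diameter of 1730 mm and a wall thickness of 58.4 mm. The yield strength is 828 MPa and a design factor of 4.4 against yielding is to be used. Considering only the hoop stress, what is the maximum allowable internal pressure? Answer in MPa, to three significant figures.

p_allow = 12.7 MPa

σ_allow = 828/4.4 = 188.2 MPa.
σ_h = pD/(2t) → p_allow = 2σ_allow t/D = 2×188.2×58.4/1730 = 12.70 MPa.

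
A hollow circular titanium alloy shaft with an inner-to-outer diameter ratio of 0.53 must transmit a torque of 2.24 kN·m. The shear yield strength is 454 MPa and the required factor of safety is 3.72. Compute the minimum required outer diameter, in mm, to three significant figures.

d_o = 46.6 mm

τ_allow = 454/3.72 = 122.0 MPa.
For a hollow shaft τ = 16T/[πd_o³(1−k⁴)] with k = 0.53, so 1−k⁴ = 0.9211.
d_o³ = 16T/[π τ_allow (1−k⁴)] = 16×2240000/(π×122.0×0.9211) = 101500 mm³.
d_o = 46.64 mm.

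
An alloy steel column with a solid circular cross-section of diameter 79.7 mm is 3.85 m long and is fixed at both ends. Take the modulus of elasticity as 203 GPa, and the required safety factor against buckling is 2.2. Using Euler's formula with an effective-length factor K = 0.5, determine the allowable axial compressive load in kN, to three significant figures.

P_allow = 487 kN

I = πd⁴/64 = π×79.7⁴/64 = 1.981×10^6 mm⁴.
Effective length L_e = KL = 0.5×3.85 m = 1925 mm.
Euler critical load P_cr = π²EI/L_e² = π²×203000×1.981×10^6/1925² = 1.071×10^6 N.
P_allow = P_cr/n = 1.071×10^6/2.2 = 486800 N.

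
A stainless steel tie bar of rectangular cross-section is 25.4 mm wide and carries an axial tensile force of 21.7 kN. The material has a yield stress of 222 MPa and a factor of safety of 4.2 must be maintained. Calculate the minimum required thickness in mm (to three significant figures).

σ_allow = 222/4.2 = 52.86 MPa.
Required area A = F/σ_allow = 21700/52.86 = 410.5 mm².
t = A/w = 410.5/25.4 = 16.16 mm.

t = 16.2 mm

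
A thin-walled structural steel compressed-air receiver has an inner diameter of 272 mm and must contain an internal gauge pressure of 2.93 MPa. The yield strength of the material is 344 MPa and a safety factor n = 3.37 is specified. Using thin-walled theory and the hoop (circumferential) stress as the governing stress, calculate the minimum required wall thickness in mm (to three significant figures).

t = 3.90 mm

σ_allow = 344/3.37 = 102.1 MPa.
Hoop stress σ_h = pD/(2t), so t = pD/(2σ_allow) = 2.93×272/(2×102.1) = 3.904 mm.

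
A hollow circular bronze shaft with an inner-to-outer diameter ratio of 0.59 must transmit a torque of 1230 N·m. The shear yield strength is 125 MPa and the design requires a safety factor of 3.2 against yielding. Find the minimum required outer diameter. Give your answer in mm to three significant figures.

τ_allow = 125/3.2 = 39.06 MPa.
For a hollow shaft τ = 16T/[πd_o³(1−k⁴)] with k = 0.59, so 1−k⁴ = 0.8788.
d_o³ = 16T/[π τ_allow (1−k⁴)] = 16×1230000/(π×39.06×0.8788) = 182500 mm³.
d_o = 56.72 mm.

d_o = 56.7 mm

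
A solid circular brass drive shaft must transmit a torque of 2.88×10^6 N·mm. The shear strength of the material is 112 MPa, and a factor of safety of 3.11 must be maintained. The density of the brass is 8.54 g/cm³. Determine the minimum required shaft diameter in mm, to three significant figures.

d = 74.1 mm

Allowable shear stress τ_allow = 112/3.11 = 36.01 MPa.
For a solid shaft τ = 16T/(πd³), so d³ = 16T/(π τ_allow) = 16×2880000/(π×36.01) = 407300 mm³.
d = (407300)^(1/3) = 74.13 mm.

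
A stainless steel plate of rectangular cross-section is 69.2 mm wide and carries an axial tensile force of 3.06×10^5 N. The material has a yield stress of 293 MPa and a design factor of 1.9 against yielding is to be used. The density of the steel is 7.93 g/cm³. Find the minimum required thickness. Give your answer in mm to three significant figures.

σ_allow = 293/1.9 = 154.2 MPa.
Required area A = F/σ_allow = 306000/154.2 = 1984 mm².
t = A/w = 1984/69.2 = 28.67 mm.

t = 28.7 mm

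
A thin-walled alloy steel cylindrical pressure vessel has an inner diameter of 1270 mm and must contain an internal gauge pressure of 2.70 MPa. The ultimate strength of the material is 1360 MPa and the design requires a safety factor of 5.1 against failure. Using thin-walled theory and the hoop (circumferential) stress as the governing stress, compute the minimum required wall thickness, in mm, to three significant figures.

t = 6.43 mm

σ_allow = 1360/5.1 = 266.7 MPa.
Hoop stress σ_h = pD/(2t), so t = pD/(2σ_allow) = 2.70×1270/(2×266.7) = 6.429 mm.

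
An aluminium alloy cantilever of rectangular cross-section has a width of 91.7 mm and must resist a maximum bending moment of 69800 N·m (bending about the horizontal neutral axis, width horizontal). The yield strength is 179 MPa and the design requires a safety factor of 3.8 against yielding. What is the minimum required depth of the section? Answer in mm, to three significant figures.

σ_allow = 179/3.8 = 47.11 MPa.
For a rectangular section σ = 6M/(bh²), so h² = 6M/(b σ_allow) = 6×6.9800×10^7/(91.7×47.11) = 96950 mm².
h = 311.4 mm.

h = 311 mm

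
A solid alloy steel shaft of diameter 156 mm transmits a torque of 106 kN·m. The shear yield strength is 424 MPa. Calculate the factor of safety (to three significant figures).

n = 2.98

τ = 16T/(πd³) = 16×1.0600×10^8/(π×156³) = 142.2 MPa.
n = τ_limit/τ = 424/142.2 = 2.982.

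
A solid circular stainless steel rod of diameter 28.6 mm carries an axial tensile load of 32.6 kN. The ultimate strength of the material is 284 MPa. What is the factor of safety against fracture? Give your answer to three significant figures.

A = πd²/4 = 642.4 mm².
σ = F/A = 32600/642.4 = 50.75 MPa.
n = 284/50.75 = 5.597.

n = 5.60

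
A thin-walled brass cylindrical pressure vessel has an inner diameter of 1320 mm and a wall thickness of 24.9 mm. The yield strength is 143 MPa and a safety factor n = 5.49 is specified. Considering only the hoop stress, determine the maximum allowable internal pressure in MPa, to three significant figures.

p_allow = 0.983 MPa

σ_allow = 143/5.49 = 26.05 MPa.
σ_h = pD/(2t) → p_allow = 2σ_allow t/D = 2×26.05×24.9/1320 = 0.9827 MPa.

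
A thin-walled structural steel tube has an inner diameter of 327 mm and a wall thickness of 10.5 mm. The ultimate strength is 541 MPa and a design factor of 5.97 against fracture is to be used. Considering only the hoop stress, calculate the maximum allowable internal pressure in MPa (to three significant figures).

σ_allow = 541/5.97 = 90.62 MPa.
σ_h = pD/(2t) → p_allow = 2σ_allow t/D = 2×90.62×10.5/327 = 5.820 MPa.

p_allow = 5.82 MPa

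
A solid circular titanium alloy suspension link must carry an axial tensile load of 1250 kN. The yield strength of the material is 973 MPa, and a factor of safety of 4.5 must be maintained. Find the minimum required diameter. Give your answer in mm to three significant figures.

d = 85.8 mm

Allowable stress σ_allow = 973/4.5 = 216.2 MPa.
Required area A = F/σ_allow = 1250000/216.2 = 5781 mm².
A = πd²/4 → d = √(4A/π) = 85.79 mm.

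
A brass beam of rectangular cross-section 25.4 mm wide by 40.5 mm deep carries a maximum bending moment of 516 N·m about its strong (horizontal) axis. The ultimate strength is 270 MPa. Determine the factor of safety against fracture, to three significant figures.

n = 3.63

Section modulus S = bh²/6 = 25.4×40.5²/6 = 6944 mm³.
σ = M/S = 516000/6944 = 74.31 MPa.
n = 270/74.31 = 3.633.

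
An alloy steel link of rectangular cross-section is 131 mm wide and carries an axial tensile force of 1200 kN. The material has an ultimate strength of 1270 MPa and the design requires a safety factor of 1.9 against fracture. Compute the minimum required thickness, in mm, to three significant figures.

σ_allow = 1270/1.9 = 668.4 MPa.
Required area A = F/σ_allow = 1200000/668.4 = 1795 mm².
t = A/w = 1795/131 = 13.70 mm.

t = 13.7 mm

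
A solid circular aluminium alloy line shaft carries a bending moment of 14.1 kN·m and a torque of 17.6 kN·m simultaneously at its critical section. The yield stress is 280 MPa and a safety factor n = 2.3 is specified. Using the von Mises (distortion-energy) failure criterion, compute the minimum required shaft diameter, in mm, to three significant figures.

σ_allow = σ_y/n = 280/2.3 = 121.7 MPa.
For a solid shaft σ_b = 32M/(πd³) and τ = 16T/(πd³), so the von Mises stress is σ' = (16/πd³)·√(4M²+3T²).
√(4M²+3T²) = √(4×(1.410×10^7)² + 3×(1.760×10^7)²) = 4.153×10^7 N·mm.
d³ = 16×4.153×10^7/(π×121.7) = 1.737×10^6 mm³.
d = 120.2 mm.

d = 120 mm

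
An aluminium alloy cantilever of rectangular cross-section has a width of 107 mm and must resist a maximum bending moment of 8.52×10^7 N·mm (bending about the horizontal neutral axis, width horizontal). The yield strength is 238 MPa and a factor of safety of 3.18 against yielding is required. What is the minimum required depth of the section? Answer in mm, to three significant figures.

h = 253 mm

σ_allow = 238/3.18 = 74.84 MPa.
For a rectangular section σ = 6M/(bh²), so h² = 6M/(b σ_allow) = 6×8.5200×10^7/(107×74.84) = 63830 mm².
h = 252.7 mm.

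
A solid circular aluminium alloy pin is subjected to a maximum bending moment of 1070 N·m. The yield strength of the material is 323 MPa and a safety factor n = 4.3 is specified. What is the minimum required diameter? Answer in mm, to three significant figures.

σ_allow = 323/4.3 = 75.12 MPa.
For a solid circular section σ = 32M/(πd³), so d³ = 32M/(π σ_allow) = 32×1070000/(π×75.12) = 145100 mm³.
d = 52.55 mm.

d = 52.5 mm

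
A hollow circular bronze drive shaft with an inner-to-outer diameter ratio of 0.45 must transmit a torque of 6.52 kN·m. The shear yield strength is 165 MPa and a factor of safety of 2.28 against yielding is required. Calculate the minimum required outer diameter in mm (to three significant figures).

τ_allow = 165/2.28 = 72.37 MPa.
For a hollow shaft τ = 16T/[πd_o³(1−k⁴)] with k = 0.45, so 1−k⁴ = 0.9590.
d_o³ = 16T/[π τ_allow (1−k⁴)] = 16×6520000/(π×72.37×0.9590) = 478500 mm³.
d_o = 78.21 mm.

d_o = 78.2 mm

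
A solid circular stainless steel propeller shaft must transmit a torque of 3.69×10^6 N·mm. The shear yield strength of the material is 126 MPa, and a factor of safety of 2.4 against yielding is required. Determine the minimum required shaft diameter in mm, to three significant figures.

d = 71.0 mm

Allowable shear stress τ_allow = 126/2.4 = 52.50 MPa.
For a solid shaft τ = 16T/(πd³), so d³ = 16T/(π τ_allow) = 16×3690000/(π×52.50) = 358000 mm³.
d = (358000)^(1/3) = 71.00 mm.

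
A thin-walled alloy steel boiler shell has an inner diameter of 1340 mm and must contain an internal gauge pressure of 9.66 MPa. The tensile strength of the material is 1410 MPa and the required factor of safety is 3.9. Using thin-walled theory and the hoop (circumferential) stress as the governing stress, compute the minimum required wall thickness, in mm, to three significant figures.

t = 17.9 mm

σ_allow = 1410/3.9 = 361.5 MPa.
Hoop stress σ_h = pD/(2t), so t = pD/(2σ_allow) = 9.66×1340/(2×361.5) = 17.90 mm.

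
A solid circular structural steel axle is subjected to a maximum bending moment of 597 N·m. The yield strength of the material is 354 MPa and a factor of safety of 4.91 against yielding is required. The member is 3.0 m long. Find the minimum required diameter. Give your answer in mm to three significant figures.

d = 43.9 mm

σ_allow = 354/4.91 = 72.10 MPa.
For a solid circular section σ = 32M/(πd³), so d³ = 32M/(π σ_allow) = 32×597000/(π×72.10) = 84340 mm³.
d = 43.85 mm.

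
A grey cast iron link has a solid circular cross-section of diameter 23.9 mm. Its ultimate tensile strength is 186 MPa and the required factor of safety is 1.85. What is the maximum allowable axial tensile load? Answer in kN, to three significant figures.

σ_allow = 186/1.85 = 100.5 MPa.
A = πd²/4 = π×23.9²/4 = 448.6 mm².
F_allow = σ_allow × A = 100.5×448.6 = 45110 N.

F_allow = 45.1 kN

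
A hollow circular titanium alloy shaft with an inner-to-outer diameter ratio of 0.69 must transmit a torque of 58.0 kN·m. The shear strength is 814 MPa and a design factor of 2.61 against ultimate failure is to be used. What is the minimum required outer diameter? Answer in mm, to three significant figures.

τ_allow = 814/2.61 = 311.9 MPa.
For a hollow shaft τ = 16T/[πd_o³(1−k⁴)] with k = 0.69, so 1−k⁴ = 0.7733.
d_o³ = 16T/[π τ_allow (1−k⁴)] = 16×5.8000×10^7/(π×311.9×0.7733) = 1.225×10^6 mm³.
d_o = 107.0 mm.

d_o = 107 mm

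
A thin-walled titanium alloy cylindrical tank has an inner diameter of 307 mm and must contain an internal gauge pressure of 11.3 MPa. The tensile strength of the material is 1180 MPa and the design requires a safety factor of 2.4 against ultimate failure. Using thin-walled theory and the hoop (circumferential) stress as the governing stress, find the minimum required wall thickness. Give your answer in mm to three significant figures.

σ_allow = 1180/2.4 = 491.7 MPa.
Hoop stress σ_h = pD/(2t), so t = pD/(2σ_allow) = 11.3×307/(2×491.7) = 3.528 mm.

t = 3.53 mm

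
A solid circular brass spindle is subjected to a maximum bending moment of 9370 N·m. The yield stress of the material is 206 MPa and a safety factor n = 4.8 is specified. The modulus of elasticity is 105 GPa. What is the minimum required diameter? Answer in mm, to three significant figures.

σ_allow = 206/4.8 = 42.92 MPa.
For a solid circular section σ = 32M/(πd³), so d³ = 32M/(π σ_allow) = 32×9370000/(π×42.92) = 2.224×10^6 mm³.
d = 130.5 mm.

d = 131 mm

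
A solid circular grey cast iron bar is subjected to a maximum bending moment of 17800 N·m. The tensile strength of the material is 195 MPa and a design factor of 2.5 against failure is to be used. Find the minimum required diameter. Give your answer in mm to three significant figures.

σ_allow = 195/2.5 = 78.00 MPa.
For a solid circular section σ = 32M/(πd³), so d³ = 32M/(π σ_allow) = 32×1.7800×10^7/(π×78.00) = 2.324×10^6 mm³.
d = 132.5 mm.

d = 132 mm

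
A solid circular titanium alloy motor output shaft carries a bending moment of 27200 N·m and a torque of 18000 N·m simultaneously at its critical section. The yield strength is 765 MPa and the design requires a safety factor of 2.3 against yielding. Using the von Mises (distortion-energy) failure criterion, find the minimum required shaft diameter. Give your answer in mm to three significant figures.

d = 98.7 mm

σ_allow = σ_y/n = 765/2.3 = 332.6 MPa.
For a solid shaft σ_b = 32M/(πd³) and τ = 16T/(πd³), so the von Mises stress is σ' = (16/πd³)·√(4M²+3T²).
√(4M²+3T²) = √(4×(2.720×10^7)² + 3×(1.800×10^7)²) = 6.270×10^7 N·mm.
d³ = 16×6.270×10^7/(π×332.6) = 960100 mm³.
d = 98.65 mm.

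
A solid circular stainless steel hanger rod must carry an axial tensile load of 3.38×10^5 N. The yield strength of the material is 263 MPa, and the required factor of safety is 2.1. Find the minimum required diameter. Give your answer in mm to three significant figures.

Allowable stress σ_allow = 263/2.1 = 125.2 MPa.
Required area A = F/σ_allow = 338000/125.2 = 2699 mm².
A = πd²/4 → d = √(4A/π) = 58.62 mm.

d = 58.6 mm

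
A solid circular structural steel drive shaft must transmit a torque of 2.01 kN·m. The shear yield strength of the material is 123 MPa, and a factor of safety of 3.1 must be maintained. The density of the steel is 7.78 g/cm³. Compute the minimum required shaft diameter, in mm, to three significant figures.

Allowable shear stress τ_allow = 123/3.1 = 39.68 MPa.
For a solid shaft τ = 16T/(πd³), so d³ = 16T/(π τ_allow) = 16×2010000/(π×39.68) = 258000 mm³.
d = (258000)^(1/3) = 63.66 mm.

d = 63.7 mm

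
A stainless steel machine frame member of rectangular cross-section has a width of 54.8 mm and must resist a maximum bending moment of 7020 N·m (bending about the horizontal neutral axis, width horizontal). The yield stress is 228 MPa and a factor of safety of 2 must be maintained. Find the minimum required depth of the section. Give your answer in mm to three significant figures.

h = 82.1 mm

σ_allow = 228/2 = 114.0 MPa.
For a rectangular section σ = 6M/(bh²), so h² = 6M/(b σ_allow) = 6×7020000/(54.8×114.0) = 6742 mm².
h = 82.11 mm.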